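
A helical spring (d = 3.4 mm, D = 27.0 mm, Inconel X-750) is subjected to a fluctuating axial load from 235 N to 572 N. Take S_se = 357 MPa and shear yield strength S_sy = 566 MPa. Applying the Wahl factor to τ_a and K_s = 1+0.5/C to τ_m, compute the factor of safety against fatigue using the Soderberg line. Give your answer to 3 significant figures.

0.434

C = D/d = 27.0/3.4 = 7.9412; K_W = (4C−1)/(4C−4)+0.615/C = 1.1855; K_s = 1+0.5/C = 1.0630
F_a = (F_max−F_min)/2 = 168.5 N; F_m = (F_max+F_min)/2 = 403.5 N
τ_a = K_W·8F_aD/(πd³) = 1.1855 × 294.76 = 349.44 MPa
τ_m = K_s·8F_mD/(πd³) = 1.0630 × 705.85 = 750.29 MPa
Soderberg: 1/n_f = τ_a/S_se + τ_m/S_sy = 349.44/357 + 750.29/566 = 0.97881 + 1.32560 = 2.3044
n_f = 1/2.3044 = 0.434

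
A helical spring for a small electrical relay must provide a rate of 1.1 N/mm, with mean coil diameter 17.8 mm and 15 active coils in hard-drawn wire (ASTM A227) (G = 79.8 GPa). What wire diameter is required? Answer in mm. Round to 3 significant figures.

d = (8D³N_a·k / G)^(1/4) = (8·17.8³·15·1.1 / (79.8×10³))^0.25
  = (9.3289)^0.25 = 1.7477 mm

1.75 mm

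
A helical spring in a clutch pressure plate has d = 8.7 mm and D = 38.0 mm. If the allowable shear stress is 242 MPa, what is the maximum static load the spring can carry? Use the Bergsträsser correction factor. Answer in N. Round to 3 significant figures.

1220 N

C = D/d = 38.0/8.7 = 4.3678
K_B = (4C+2)/(4C−3) = 19.471/14.471 = 1.3455
τ_max = K·8FD/(πd³) → F_max = τ_allow·πd³/(8DK)
F_max = 242·π·8.7³/(8·38.0·1.3455) = 5.0064e+05/409.04 = 1223.9 N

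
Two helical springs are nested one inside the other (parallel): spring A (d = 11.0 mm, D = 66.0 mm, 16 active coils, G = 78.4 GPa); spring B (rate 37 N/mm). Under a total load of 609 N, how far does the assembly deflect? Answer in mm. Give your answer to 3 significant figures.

k_A = Gd⁴/(8D³N_a) = (78.4×10³)(11.0⁴)/(8·66.0³·16) = 31.192 N/mm
Parallel: k_eq = 31.192 + 37 = 68.192 N/mm
δ = F/k_eq = 609/68.192 = 8.9306 mm

8.93 mm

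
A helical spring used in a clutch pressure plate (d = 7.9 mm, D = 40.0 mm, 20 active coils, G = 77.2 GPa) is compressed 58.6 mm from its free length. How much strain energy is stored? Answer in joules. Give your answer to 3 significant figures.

k = Gd⁴/(8D³N_a) = (77.2×10³)(7.9⁴)/(8·40.0³·20) = 29.365 N/mm
U = ½kδ² = 0.5 × 29.365 × 58.6² = 50419 N·mm = 50.419 J

50.4 J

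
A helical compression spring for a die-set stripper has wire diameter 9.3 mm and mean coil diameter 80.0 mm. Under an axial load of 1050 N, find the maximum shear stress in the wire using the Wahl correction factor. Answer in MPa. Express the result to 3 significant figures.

311 MPa

Spring index C = D/d = 80.0/9.3 = 8.6022
K_W = (4C−1)/(4C−4) + 0.615/C = 33.409/30.409 + 0.0715 = 1.1702
τ₀ = 8FD/(πd³) = 8·1050·80.0/(π·9.3³) = 672000/2527 = 265.93 MPa
τ_max = K·τ₀ = 1.1702 × 265.93 = 311.18 MPa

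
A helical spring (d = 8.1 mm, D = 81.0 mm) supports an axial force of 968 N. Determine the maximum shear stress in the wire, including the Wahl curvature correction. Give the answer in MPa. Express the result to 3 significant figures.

Spring index C = D/d = 81.0/8.1 = 10.0000
K_W = (4C−1)/(4C−4) + 0.615/C = 39.000/36.000 + 0.0615 = 1.1448
τ₀ = 8FD/(πd³) = 8·968·81.0/(π·8.1³) = 627264/1669.6 = 375.7 MPa
τ_max = K·τ₀ = 1.1448 × 375.7 = 430.12 MPa

430 MPa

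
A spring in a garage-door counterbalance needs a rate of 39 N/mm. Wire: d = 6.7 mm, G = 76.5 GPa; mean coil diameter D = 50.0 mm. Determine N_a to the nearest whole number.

N_a = Gd⁴/(8D³k) = (76.5×10³ × 6.7⁴)/(8 × 50.0³ × 39)
    = 1.54156e+08 / 3.9e+07 = 3.953 → 4 coils

4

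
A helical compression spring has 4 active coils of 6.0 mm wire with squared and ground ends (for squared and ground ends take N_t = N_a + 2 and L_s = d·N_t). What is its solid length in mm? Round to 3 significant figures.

36.0 mm

squared and ground ends: N_t = N_a + 2 = 4 + 2 = 6
L_s = d·N_t = 6.0 × 6 = 36 mm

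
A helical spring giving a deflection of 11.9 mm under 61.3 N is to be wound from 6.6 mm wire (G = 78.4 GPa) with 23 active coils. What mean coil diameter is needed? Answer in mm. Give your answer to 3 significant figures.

53.9 mm

Required rate k = F/δ = 61.3/11.9 = 5.1513 N/mm
D = (Gd⁴/(8N_a·k))^(1/3) = (78.4×10³·6.6⁴/(8·23·5.1513))^(1/3)
  = (156950)^(1/3) = 53.9411 mm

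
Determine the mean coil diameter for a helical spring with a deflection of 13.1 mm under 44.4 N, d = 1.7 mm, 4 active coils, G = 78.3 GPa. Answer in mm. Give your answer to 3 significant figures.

Required rate k = F/δ = 44.4/13.1 = 3.3893 N/mm
D = (Gd⁴/(8N_a·k))^(1/3) = (78.3×10³·1.7⁴/(8·4·3.3893))^(1/3)
  = (6029.7)^(1/3) = 18.2011 mm

18.2 mm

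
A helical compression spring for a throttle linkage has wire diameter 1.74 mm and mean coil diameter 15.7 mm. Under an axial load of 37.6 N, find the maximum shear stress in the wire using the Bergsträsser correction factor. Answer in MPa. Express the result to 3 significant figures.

328 MPa

Spring index C = D/d = 15.7/1.74 = 9.0230
K_B = (4C+2)/(4C−3) = 38.092/33.092 = 1.1511
τ₀ = 8FD/(πd³) = 8·37.6·15.7/(π·1.74³) = 4722.56/16.55 = 285.35 MPa
τ_max = K·τ₀ = 1.1511 × 285.35 = 328.47 MPa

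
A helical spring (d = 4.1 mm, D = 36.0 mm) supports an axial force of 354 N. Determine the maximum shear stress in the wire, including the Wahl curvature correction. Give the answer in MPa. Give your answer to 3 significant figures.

549 MPa

Spring index C = D/d = 36.0/4.1 = 8.7805
K_W = (4C−1)/(4C−4) + 0.615/C = 34.122/31.122 + 0.0700 = 1.1664
τ₀ = 8FD/(πd³) = 8·354·36.0/(π·4.1³) = 101952/216.52 = 470.86 MPa
τ_max = K·τ₀ = 1.1664 × 470.86 = 549.23 MPa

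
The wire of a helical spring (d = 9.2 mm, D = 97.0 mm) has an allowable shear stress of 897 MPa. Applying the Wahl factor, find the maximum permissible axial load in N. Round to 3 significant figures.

2490 N

C = D/d = 97.0/9.2 = 10.5435
K_W = (4C−1)/(4C−4) + 0.615/C = 41.174/38.174 + 0.0583 = 1.1369
τ_max = K·8FD/(πd³) → F_max = τ_allow·πd³/(8DK)
F_max = 897·π·9.2³/(8·97.0·1.1369) = 2.1943e+06/882.25 = 2487.2 N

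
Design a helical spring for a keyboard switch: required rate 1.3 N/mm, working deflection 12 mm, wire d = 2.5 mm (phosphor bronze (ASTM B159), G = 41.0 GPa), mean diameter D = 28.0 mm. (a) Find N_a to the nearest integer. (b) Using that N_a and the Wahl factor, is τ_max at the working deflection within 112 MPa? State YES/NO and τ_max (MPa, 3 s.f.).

(a) 7 coils; (b) YES, τ_max = 80.5 MPa

N_a = Gd⁴/(8D³k) = (41.0×10³)(2.5⁴)/(8·28.0³·1.3) = 7.015 → N_a = 7
Actual rate k = Gd⁴/(8D³·7) = 1.3028 N/mm
Working load F = kδ = 1.3028·12 = 15.634 N
C = 28.0/2.5 = 11.2000; K_W = (4C−1)/(4C−4)+0.615/C = 1.1284
τ_max = K_W·8FD/(πd³) = 1.1284·71.341 = 80.504 MPa
τ_max ≤ 112 MPa → acceptable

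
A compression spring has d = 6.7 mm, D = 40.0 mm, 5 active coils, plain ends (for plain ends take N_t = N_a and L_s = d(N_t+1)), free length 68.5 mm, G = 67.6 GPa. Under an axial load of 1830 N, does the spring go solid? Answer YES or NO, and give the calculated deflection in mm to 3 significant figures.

k = Gd⁴/(8D³N_a) = (67.6×10³)(6.7⁴)/(8·40.0³·5) = 53.212 N/mm
N_t = 5; L_s = 6.7·6 = 40.2 mm; δ_solid = L₀ − L_s = 68.5 − 40.2 = 28.3 mm
δ = F/k = 1830/53.212 = 34.391 mm
δ ≥ δ_solid → spring goes solid

YES, δ = 34.4 mm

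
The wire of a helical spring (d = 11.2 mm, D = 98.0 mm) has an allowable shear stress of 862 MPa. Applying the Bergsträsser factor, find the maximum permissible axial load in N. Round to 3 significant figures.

4200 N

C = D/d = 98.0/11.2 = 8.7500
K_B = (4C+2)/(4C−3) = 37.000/32.000 = 1.1562
τ_max = K·8FD/(πd³) → F_max = τ_allow·πd³/(8DK)
F_max = 862·π·11.2³/(8·98.0·1.1562) = 3.8046e+06/906.5 = 4197 N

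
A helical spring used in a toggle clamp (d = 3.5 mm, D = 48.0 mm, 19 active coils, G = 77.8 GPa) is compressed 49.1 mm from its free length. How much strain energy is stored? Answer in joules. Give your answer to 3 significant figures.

k = Gd⁴/(8D³N_a) = (77.8×10³)(3.5⁴)/(8·48.0³·19) = 0.69452 N/mm
U = ½kδ² = 0.5 × 0.69452 × 49.1² = 837.18 N·mm = 0.83718 J

0.837 J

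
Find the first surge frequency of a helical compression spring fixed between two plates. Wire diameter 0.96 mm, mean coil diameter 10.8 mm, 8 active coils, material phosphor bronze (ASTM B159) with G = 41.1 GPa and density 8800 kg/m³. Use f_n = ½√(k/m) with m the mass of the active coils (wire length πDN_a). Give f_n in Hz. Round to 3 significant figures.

k = Gd⁴/(8D³N_a) = (41.1×10³)(0.96⁴)/(8·10.8³·8) = 0.43299 N/mm = 432.99 N/m
Wire length L = πDN_a = π·10.8·8 = 271.43 mm
m = ρ·(πd²/4)·L = 8800 × 0.72382×10⁻⁶ m² × 0.27143 m = 0.0017289 kg
f_n = ½√(k/m) = 0.5·√(432.99/0.0017289) = 0.5·√(2.5044e+05) = 250.22 Hz

250 Hz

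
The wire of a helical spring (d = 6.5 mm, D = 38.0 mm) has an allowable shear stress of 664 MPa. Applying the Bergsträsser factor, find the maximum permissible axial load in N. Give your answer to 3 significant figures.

1510 N

C = D/d = 38.0/6.5 = 5.8462
K_B = (4C+2)/(4C−3) = 25.385/20.385 = 1.2453
τ_max = K·8FD/(πd³) → F_max = τ_allow·πd³/(8DK)
F_max = 664·π·6.5³/(8·38.0·1.2453) = 5.7287e+05/378.57 = 1513.3 N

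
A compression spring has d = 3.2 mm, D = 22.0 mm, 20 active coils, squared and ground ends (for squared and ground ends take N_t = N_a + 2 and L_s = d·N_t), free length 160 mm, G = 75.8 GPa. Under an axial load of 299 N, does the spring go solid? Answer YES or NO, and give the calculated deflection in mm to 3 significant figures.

k = Gd⁴/(8D³N_a) = (75.8×10³)(3.2⁴)/(8·22.0³·20) = 4.6653 N/mm
N_t = 22; L_s = 3.2·22 = 70.4 mm; δ_solid = L₀ − L_s = 160 − 70.4 = 89.6 mm
δ = F/k = 299/4.6653 = 64.09 mm
δ < δ_solid → spring does not go solid

NO, δ = 64.1 mm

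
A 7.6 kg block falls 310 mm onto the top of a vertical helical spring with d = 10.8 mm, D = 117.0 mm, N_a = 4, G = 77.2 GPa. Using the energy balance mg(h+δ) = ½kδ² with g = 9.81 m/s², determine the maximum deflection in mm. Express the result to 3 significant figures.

k = Gd⁴/(8D³N_a) = (77.2×10³)(10.8⁴)/(8·117.0³·4) = 20.493 N/mm
W = mg = 7.6 × 9.81 = 74.556 N
½kδ² − Wδ − Wh = 0 → δ = (W + √(W² + 2kWh))/k
δ = (74.556 + √(5558.6 + 947281))/20.493 = (74.556 + 976.14)/20.493 = 51.271 mm

51.3 mm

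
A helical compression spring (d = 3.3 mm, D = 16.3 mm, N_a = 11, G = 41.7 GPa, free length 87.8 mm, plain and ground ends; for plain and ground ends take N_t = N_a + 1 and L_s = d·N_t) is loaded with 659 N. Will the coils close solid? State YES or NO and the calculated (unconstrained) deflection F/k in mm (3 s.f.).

k = Gd⁴/(8D³N_a) = (41.7×10³)(3.3⁴)/(8·16.3³·11) = 12.976 N/mm
N_t = 12; L_s = 3.3·12 = 39.6 mm; δ_solid = L₀ − L_s = 87.8 − 39.6 = 48.2 mm
δ = F/k = 659/12.976 = 50.785 mm
δ ≥ δ_solid → spring goes solid

YES, δ = 50.8 mm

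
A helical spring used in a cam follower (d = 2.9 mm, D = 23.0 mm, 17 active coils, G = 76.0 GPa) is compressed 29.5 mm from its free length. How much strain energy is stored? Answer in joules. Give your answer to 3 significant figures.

k = Gd⁴/(8D³N_a) = (76.0×10³)(2.9⁴)/(8·23.0³·17) = 3.2485 N/mm
U = ½kδ² = 0.5 × 3.2485 × 29.5² = 1413.5 N·mm = 1.4135 J

1.41 J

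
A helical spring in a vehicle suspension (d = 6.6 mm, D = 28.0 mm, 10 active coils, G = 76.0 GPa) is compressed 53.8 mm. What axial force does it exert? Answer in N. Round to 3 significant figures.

4420 N

k = Gd⁴/(8D³N_a) = (76.0×10³)(6.6⁴)/(8·28.0³·10) = 82.116 N/mm
F = k·δ = 82.116 × 53.8 = 4417.8 N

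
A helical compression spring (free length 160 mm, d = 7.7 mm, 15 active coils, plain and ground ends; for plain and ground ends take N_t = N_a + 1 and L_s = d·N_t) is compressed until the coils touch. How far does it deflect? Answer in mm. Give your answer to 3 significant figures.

36.8 mm

N_t = 16; L_s = 7.7·16 = 123.2 mm
δ_solid = L₀ − L_s = 160 − 123.2 = 36.8 mm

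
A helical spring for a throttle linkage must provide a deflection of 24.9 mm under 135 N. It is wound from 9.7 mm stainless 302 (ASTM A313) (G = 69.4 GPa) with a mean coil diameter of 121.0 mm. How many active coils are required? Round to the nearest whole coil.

Required rate k = F/δ = 135/24.9 = 5.4217 N/mm
N_a = Gd⁴/(8D³k) = (69.4×10³ × 9.7⁴)/(8 × 121.0³ × 5.4217)
    = 6.14393e+08 / 7.68388e+07 = 7.996 → 8 coils

8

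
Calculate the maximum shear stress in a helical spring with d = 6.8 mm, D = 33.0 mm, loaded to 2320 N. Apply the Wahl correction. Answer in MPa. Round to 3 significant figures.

819 MPa

Spring index C = D/d = 33.0/6.8 = 4.8529
K_W = (4C−1)/(4C−4) + 0.615/C = 18.412/15.412 + 0.1267 = 1.3214
τ₀ = 8FD/(πd³) = 8·2320·33.0/(π·6.8³) = 612480/987.82 = 620.03 MPa
τ_max = K·τ₀ = 1.3214 × 620.03 = 819.3 MPa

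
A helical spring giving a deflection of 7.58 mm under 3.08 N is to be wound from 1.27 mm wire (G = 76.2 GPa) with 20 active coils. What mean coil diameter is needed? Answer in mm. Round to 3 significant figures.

Required rate k = F/δ = 3.08/7.58 = 0.40633 N/mm
D = (Gd⁴/(8N_a·k))^(1/3) = (76.2×10³·1.27⁴/(8·20·0.40633))^(1/3)
  = (3049.08)^(1/3) = 14.5007 mm

14.5 mm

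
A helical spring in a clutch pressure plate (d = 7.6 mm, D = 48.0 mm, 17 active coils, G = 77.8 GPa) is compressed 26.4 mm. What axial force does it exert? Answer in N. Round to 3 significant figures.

k = Gd⁴/(8D³N_a) = (77.8×10³)(7.6⁴)/(8·48.0³·17) = 17.257 N/mm
F = k·δ = 17.257 × 26.4 = 455.59 N

456 N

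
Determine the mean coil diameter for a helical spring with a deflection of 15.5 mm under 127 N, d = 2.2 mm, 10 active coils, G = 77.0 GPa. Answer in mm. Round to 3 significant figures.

14.0 mm

Required rate k = F/δ = 127/15.5 = 8.1935 N/mm
D = (Gd⁴/(8N_a·k))^(1/3) = (77.0×10³·2.2⁴/(8·10·8.1935))^(1/3)
  = (2751.82)^(1/3) = 14.0133 mm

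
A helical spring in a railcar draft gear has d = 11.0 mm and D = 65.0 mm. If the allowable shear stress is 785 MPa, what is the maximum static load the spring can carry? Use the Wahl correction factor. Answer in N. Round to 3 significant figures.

C = D/d = 65.0/11.0 = 5.9091
K_W = (4C−1)/(4C−4) + 0.615/C = 22.636/19.636 + 0.1041 = 1.2569
τ_max = K·8FD/(πd³) → F_max = τ_allow·πd³/(8DK)
F_max = 785·π·11.0³/(8·65.0·1.2569) = 3.2824e+06/653.56 = 5022.4 N

5020 N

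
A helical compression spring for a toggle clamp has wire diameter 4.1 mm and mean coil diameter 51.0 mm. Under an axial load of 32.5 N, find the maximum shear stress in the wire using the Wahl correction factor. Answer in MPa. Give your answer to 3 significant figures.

68.3 MPa

Spring index C = D/d = 51.0/4.1 = 12.4390
K_W = (4C−1)/(4C−4) + 0.615/C = 48.756/45.756 + 0.0494 = 1.1150
τ₀ = 8FD/(πd³) = 8·32.5·51.0/(π·4.1³) = 13260/216.52 = 61.241 MPa
τ_max = K·τ₀ = 1.1150 × 61.241 = 68.284 MPa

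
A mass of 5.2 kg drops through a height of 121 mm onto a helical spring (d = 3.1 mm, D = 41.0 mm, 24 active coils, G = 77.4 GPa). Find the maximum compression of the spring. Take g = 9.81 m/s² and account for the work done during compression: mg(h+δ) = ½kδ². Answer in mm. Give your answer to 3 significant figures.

k = Gd⁴/(8D³N_a) = (77.4×10³)(3.1⁴)/(8·41.0³·24) = 0.54018 N/mm
W = mg = 5.2 × 9.81 = 51.012 N
½kδ² − Wδ − Wh = 0 → δ = (W + √(W² + 2kWh))/k
δ = (51.012 + √(2602.2 + 6668.42))/0.54018 = (51.012 + 96.284)/0.54018 = 272.68 mm

273 mm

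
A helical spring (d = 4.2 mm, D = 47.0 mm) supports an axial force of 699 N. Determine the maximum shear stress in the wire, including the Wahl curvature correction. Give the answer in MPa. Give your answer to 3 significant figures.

Spring index C = D/d = 47.0/4.2 = 11.1905
K_W = (4C−1)/(4C−4) + 0.615/C = 43.762/40.762 + 0.0550 = 1.1286
τ₀ = 8FD/(πd³) = 8·699·47.0/(π·4.2³) = 262824/232.75 = 1129.2 MPa
τ_max = K·τ₀ = 1.1286 × 1129.2 = 1274.4 MPa

1270 MPa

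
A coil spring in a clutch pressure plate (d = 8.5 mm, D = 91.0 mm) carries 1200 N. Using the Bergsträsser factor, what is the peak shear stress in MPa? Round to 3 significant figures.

510 MPa

Spring index C = D/d = 91.0/8.5 = 10.7059
K_B = (4C+2)/(4C−3) = 44.824/39.824 = 1.1256
τ₀ = 8FD/(πd³) = 8·1200·91.0/(π·8.5³) = 873600/1929.3 = 452.8 MPa
τ_max = K·τ₀ = 1.1256 × 452.8 = 509.65 MPa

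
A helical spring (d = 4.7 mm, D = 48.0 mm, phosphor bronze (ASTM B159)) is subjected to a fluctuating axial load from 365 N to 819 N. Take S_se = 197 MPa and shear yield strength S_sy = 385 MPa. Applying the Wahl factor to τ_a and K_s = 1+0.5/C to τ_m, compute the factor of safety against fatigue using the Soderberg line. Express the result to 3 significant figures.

0.290

C = D/d = 48.0/4.7 = 10.2128; K_W = (4C−1)/(4C−4)+0.615/C = 1.1416; K_s = 1+0.5/C = 1.0490
F_a = (F_max−F_min)/2 = 227 N; F_m = (F_max+F_min)/2 = 592 N
τ_a = K_W·8F_aD/(πd³) = 1.1416 × 267.25 = 305.1 MPa
τ_m = K_s·8F_mD/(πd³) = 1.0490 × 696.96 = 731.08 MPa
Soderberg: 1/n_f = τ_a/S_se + τ_m/S_sy = 305.1/197 + 731.08/385 = 1.54872 + 1.89892 = 3.4476
n_f = 1/3.4476 = 0.2901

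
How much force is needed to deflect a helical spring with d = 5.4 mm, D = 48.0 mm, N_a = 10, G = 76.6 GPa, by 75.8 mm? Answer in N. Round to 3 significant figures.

k = Gd⁴/(8D³N_a) = (76.6×10³)(5.4⁴)/(8·48.0³·10) = 7.3619 N/mm
F = k·δ = 7.3619 × 75.8 = 558.03 N

558 N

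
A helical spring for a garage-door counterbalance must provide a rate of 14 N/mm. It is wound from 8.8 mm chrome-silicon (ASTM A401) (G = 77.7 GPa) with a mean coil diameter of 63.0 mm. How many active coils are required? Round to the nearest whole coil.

17

N_a = Gd⁴/(8D³k) = (77.7×10³ × 8.8⁴)/(8 × 63.0³ × 14)
    = 4.65963e+08 / 2.80053e+07 = 16.64 → 17 coils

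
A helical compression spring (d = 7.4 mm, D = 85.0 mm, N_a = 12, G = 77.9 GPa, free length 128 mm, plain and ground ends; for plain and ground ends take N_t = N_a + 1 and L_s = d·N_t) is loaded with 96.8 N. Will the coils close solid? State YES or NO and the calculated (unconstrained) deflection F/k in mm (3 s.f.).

k = Gd⁴/(8D³N_a) = (77.9×10³)(7.4⁴)/(8·85.0³·12) = 3.9622 N/mm
N_t = 13; L_s = 7.4·13 = 96.2 mm; δ_solid = L₀ − L_s = 128 − 96.2 = 31.8 mm
δ = F/k = 96.8/3.9622 = 24.431 mm
δ < δ_solid → spring does not go solid

NO, δ = 24.4 mm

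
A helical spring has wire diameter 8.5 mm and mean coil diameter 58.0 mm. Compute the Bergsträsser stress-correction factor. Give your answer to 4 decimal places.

C = D/d = 58.0/8.5 = 6.8235
K_B = (4C+2)/(4C−3) = 29.294/24.294 = 1.2058

1.2058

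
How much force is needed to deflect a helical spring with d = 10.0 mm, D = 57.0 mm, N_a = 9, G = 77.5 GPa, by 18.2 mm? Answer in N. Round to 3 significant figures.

k = Gd⁴/(8D³N_a) = (77.5×10³)(10.0⁴)/(8·57.0³·9) = 58.123 N/mm
F = k·δ = 58.123 × 18.2 = 1057.8 N

1060 N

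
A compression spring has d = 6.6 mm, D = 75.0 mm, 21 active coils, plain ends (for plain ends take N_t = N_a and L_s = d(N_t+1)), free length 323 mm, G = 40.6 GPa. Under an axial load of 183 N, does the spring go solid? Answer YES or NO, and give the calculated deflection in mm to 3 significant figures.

k = Gd⁴/(8D³N_a) = (40.6×10³)(6.6⁴)/(8·75.0³·21) = 1.0869 N/mm
N_t = 21; L_s = 6.6·22 = 145.2 mm; δ_solid = L₀ − L_s = 323 − 145.2 = 177.8 mm
δ = F/k = 183/1.0869 = 168.36 mm
δ < δ_solid → spring does not go solid

NO, δ = 168 mm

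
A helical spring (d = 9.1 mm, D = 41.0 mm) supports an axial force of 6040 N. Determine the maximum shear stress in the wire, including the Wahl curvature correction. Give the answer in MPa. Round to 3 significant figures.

1130 MPa

Spring index C = D/d = 41.0/9.1 = 4.5055
K_W = (4C−1)/(4C−4) + 0.615/C = 17.022/14.022 + 0.1365 = 1.3504
τ₀ = 8FD/(πd³) = 8·6040·41.0/(π·9.1³) = 1.98112e+06/2367.4 = 836.83 MPa
τ_max = K·τ₀ = 1.3504 × 836.83 = 1130.1 MPa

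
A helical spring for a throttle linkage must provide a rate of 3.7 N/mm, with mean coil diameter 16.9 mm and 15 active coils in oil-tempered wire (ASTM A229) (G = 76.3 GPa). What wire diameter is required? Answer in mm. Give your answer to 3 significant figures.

2.30 mm

d = (8D³N_a·k / G)^(1/4) = (8·16.9³·15·3.7 / (76.3×10³))^0.25
  = (28.088)^0.25 = 2.3021 mm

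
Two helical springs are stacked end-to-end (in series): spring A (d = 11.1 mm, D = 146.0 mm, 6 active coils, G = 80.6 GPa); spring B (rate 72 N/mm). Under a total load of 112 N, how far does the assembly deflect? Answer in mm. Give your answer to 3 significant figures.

k_A = Gd⁴/(8D³N_a) = (80.6×10³)(11.1⁴)/(8·146.0³·6) = 8.1908 N/mm
Series: 1/k_eq = 1/8.1908 + 1/72 = 0.13598; k_eq = 7.3542 N/mm
δ = F/k_eq = 112/7.3542 = 15.229 mm

15.2 mm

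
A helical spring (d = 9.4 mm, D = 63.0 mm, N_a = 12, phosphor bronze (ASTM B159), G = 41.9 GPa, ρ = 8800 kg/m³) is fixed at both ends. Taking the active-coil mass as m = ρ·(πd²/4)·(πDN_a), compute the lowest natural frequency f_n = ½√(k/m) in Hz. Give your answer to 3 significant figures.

k = Gd⁴/(8D³N_a) = (41.9×10³)(9.4⁴)/(8·63.0³·12) = 13.628 N/mm = 13628 N/m
Wire length L = πDN_a = π·63.0·12 = 2375 mm
m = ρ·(πd²/4)·L = 8800 × 69.398×10⁻⁶ m² × 2.375 m = 1.4504 kg
f_n = ½√(k/m) = 0.5·√(13628/1.4504) = 0.5·√(9395.8) = 48.466 Hz

48.5 Hz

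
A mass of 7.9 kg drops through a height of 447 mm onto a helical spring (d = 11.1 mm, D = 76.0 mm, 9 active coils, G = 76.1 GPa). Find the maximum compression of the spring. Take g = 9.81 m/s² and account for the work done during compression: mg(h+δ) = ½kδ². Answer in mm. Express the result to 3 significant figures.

k = Gd⁴/(8D³N_a) = (76.1×10³)(11.1⁴)/(8·76.0³·9) = 36.551 N/mm
W = mg = 7.9 × 9.81 = 77.499 N
½kδ² − Wδ − Wh = 0 → δ = (W + √(W² + 2kWh))/k
δ = (77.499 + √(6006.1 + 2.53243e+06))/36.551 = (77.499 + 1593.2)/36.551 = 45.71 mm

45.7 mm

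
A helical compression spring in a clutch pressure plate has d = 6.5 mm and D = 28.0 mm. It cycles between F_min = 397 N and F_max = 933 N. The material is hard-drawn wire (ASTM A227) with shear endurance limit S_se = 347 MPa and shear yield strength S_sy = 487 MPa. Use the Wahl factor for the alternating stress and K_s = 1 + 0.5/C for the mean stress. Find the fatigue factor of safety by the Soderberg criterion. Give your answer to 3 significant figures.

C = D/d = 28.0/6.5 = 4.3077; K_W = (4C−1)/(4C−4)+0.615/C = 1.3695; K_s = 1+0.5/C = 1.1161
F_a = (F_max−F_min)/2 = 268 N; F_m = (F_max+F_min)/2 = 665 N
τ_a = K_W·8F_aD/(πd³) = 1.3695 × 69.581 = 95.293 MPa
τ_m = K_s·8F_mD/(πd³) = 1.1161 × 172.66 = 192.7 MPa
Soderberg: 1/n_f = τ_a/S_se + τ_m/S_sy = 95.293/347 + 192.7/487 = 0.27462 + 0.39568 = 0.6703
n_f = 1/0.6703 = 1.492

1.49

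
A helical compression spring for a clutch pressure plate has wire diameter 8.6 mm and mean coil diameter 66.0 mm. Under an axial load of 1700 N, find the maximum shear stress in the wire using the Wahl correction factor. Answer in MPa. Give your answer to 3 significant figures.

536 MPa

Spring index C = D/d = 66.0/8.6 = 7.6744
K_W = (4C−1)/(4C−4) + 0.615/C = 29.698/26.698 + 0.0801 = 1.1925
τ₀ = 8FD/(πd³) = 8·1700·66.0/(π·8.6³) = 897600/1998.2 = 449.2 MPa
τ_max = K·τ₀ = 1.1925 × 449.2 = 535.67 MPa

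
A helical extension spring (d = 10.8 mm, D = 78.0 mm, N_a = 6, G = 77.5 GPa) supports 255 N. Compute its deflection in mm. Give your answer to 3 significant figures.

k = Gd⁴/(8D³N_a) = (77.5×10³)(10.8⁴)/(8·78.0³·6) = 46.288 N/mm
δ = F/k = 255 / 46.288 = 5.5089 mm

5.51 mm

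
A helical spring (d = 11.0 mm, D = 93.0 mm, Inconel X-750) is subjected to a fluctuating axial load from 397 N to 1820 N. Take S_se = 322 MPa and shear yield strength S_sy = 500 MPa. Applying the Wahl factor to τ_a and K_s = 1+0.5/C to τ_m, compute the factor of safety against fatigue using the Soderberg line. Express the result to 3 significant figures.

C = D/d = 93.0/11.0 = 8.4545; K_W = (4C−1)/(4C−4)+0.615/C = 1.1734; K_s = 1+0.5/C = 1.0591
F_a = (F_max−F_min)/2 = 711.5 N; F_m = (F_max+F_min)/2 = 1108.5 N
τ_a = K_W·8F_aD/(πd³) = 1.1734 × 126.6 = 148.54 MPa
τ_m = K_s·8F_mD/(πd³) = 1.0591 × 197.23 = 208.9 MPa
Soderberg: 1/n_f = τ_a/S_se + τ_m/S_sy = 148.54/322 + 208.9/500 = 0.46131 + 0.41780 = 0.87911
n_f = 1/0.87911 = 1.138

1.14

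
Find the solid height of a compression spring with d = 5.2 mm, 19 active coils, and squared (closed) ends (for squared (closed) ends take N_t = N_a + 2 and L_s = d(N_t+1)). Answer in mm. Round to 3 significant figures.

squared (closed) ends: N_t = N_a + 2 = 19 + 2 = 21
L_s = d·(N_t+1) = 5.2 × 22 = 114.4 mm

114 mm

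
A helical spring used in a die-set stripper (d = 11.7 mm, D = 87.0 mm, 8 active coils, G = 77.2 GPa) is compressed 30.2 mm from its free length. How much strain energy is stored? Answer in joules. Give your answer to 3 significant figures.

k = Gd⁴/(8D³N_a) = (77.2×10³)(11.7⁴)/(8·87.0³·8) = 34.326 N/mm
U = ½kδ² = 0.5 × 34.326 × 30.2² = 15653 N·mm = 15.653 J

15.7 J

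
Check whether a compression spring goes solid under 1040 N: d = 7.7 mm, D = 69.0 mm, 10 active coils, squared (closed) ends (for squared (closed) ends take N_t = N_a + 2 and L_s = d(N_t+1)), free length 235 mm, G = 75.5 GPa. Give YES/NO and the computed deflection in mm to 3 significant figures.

NO, δ = 103 mm

k = Gd⁴/(8D³N_a) = (75.5×10³)(7.7⁴)/(8·69.0³·10) = 10.099 N/mm
N_t = 12; L_s = 7.7·13 = 100.1 mm; δ_solid = L₀ − L_s = 235 − 100.1 = 134.9 mm
δ = F/k = 1040/10.099 = 102.98 mm
δ < δ_solid → spring does not go solid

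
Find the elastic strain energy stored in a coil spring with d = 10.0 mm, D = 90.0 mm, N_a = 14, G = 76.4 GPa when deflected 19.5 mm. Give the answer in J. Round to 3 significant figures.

k = Gd⁴/(8D³N_a) = (76.4×10³)(10.0⁴)/(8·90.0³·14) = 9.3572 N/mm
U = ½kδ² = 0.5 × 9.3572 × 19.5² = 1779 N·mm = 1.779 J

1.78 J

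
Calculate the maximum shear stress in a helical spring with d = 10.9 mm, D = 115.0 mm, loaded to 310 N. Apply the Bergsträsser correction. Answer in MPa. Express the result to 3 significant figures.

Spring index C = D/d = 115.0/10.9 = 10.5505
K_B = (4C+2)/(4C−3) = 44.202/39.202 = 1.1275
τ₀ = 8FD/(πd³) = 8·310·115.0/(π·10.9³) = 285200/4068.5 = 70.1 MPa
τ_max = K·τ₀ = 1.1275 × 70.1 = 79.041 MPa

79.0 MPa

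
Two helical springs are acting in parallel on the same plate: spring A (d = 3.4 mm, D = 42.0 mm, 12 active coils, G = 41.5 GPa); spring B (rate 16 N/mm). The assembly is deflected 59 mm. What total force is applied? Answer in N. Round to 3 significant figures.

k_A = Gd⁴/(8D³N_a) = (41.5×10³)(3.4⁴)/(8·42.0³·12) = 0.77973 N/mm
Parallel: k_eq = 0.77973 + 16 = 16.78 N/mm
F = k_eq·δ = 16.78·59 = 990 N

990 N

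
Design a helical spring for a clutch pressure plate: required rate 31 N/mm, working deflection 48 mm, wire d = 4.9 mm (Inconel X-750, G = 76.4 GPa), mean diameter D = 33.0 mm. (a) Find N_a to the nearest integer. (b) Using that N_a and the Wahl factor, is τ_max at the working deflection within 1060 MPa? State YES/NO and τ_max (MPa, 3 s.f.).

(a) 5 coils; (b) NO, τ_max = 1280 MPa

N_a = Gd⁴/(8D³k) = (76.4×10³)(4.9⁴)/(8·33.0³·31) = 4.942 → N_a = 5
Actual rate k = Gd⁴/(8D³·5) = 30.639 N/mm
Working load F = kδ = 30.639·48 = 1470.7 N
C = 33.0/4.9 = 6.7347; K_W = (4C−1)/(4C−4)+0.615/C = 1.2221
τ_max = K_W·8FD/(πd³) = 1.2221·1050.5 = 1283.8 MPa
τ_max > 1060 MPa → exceeds allowable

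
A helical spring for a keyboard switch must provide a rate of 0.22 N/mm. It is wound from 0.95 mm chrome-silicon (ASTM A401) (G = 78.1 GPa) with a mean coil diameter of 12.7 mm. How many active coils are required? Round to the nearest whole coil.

18

N_a = Gd⁴/(8D³k) = (78.1×10³ × 0.95⁴)/(8 × 12.7³ × 0.22)
    = 63612.9 / 3605.15 = 17.64 → 18 coils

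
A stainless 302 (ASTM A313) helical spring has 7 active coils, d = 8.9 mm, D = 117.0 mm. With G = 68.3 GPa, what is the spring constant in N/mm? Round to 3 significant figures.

k = Gd⁴/(8D³N_a) = (68.3×10³ × 8.9⁴) / (8 × 117.0³ × 7)
  = 4.2853e+08 / 8.96903e+07 = 4.7779 N/mm

4.78 N/mm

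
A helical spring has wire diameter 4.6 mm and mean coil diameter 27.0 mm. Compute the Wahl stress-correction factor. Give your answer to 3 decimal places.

C = D/d = 27.0/4.6 = 5.8696
K_W = (4C−1)/(4C−4) + 0.615/C = 22.478/19.478 + 0.1048 = 1.2588

1.259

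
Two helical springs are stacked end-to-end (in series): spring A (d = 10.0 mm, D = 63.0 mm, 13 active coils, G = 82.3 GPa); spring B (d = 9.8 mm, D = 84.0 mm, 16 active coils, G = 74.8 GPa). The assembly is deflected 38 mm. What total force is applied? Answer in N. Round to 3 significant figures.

k_A = Gd⁴/(8D³N_a) = (82.3×10³)(10.0⁴)/(8·63.0³·13) = 31.648 N/mm
k_B = Gd⁴/(8D³N_a) = (74.8×10³)(9.8⁴)/(8·84.0³·16) = 9.0941 N/mm
Series: 1/k_eq = 1/31.648 + 1/9.0941 = 0.14156; k_eq = 7.0642 N/mm
F = k_eq·δ = 7.0642·38 = 268.44 N

268 N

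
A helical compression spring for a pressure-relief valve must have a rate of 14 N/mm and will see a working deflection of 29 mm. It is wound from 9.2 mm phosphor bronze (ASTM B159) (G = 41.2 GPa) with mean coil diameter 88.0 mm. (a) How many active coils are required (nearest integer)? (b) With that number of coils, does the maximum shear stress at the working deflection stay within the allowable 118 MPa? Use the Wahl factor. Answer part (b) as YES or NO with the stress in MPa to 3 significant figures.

N_a = Gd⁴/(8D³k) = (41.2×10³)(9.2⁴)/(8·88.0³·14) = 3.867 → N_a = 4
Actual rate k = Gd⁴/(8D³·4) = 13.535 N/mm
Working load F = kδ = 13.535·29 = 392.51 N
C = 88.0/9.2 = 9.5652; K_W = (4C−1)/(4C−4)+0.615/C = 1.1519
τ_max = K_W·8FD/(πd³) = 1.1519·112.96 = 130.11 MPa
τ_max > 118 MPa → exceeds allowable

(a) 4 coils; (b) NO, τ_max = 130 MPa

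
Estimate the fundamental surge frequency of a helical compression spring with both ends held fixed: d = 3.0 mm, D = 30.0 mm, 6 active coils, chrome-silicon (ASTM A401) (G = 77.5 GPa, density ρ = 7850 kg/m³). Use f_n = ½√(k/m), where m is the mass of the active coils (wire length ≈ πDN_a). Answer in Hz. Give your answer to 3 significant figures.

k = Gd⁴/(8D³N_a) = (77.5×10³)(3.0⁴)/(8·30.0³·6) = 4.8438 N/mm = 4843.8 N/m
Wire length L = πDN_a = π·30.0·6 = 565.49 mm
m = ρ·(πd²/4)·L = 7850 × 7.0686×10⁻⁶ m² × 0.56549 m = 0.031378 kg
f_n = ½√(k/m) = 0.5·√(4843.8/0.031378) = 0.5·√(1.5437e+05) = 196.45 Hz

196 Hz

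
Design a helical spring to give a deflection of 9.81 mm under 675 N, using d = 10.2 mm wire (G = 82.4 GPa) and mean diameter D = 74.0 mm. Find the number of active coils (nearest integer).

Required rate k = F/δ = 675/9.81 = 68.807 N/mm
N_a = Gd⁴/(8D³k) = (82.4×10³ × 10.2⁴)/(8 × 74.0³ × 68.807)
    = 8.91924e+08 / 2.23059e+08 = 3.999 → 4 coils

4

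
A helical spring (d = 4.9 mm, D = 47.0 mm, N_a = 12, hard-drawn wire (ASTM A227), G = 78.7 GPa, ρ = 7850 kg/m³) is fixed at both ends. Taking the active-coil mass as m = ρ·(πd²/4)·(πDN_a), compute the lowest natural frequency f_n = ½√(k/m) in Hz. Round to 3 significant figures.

65.9 Hz

k = Gd⁴/(8D³N_a) = (78.7×10³)(4.9⁴)/(8·47.0³·12) = 4.5519 N/mm = 4551.9 N/m
Wire length L = πDN_a = π·47.0·12 = 1771.9 mm
m = ρ·(πd²/4)·L = 7850 × 18.857×10⁻⁶ m² × 1.7719 m = 0.26229 kg
f_n = ½√(k/m) = 0.5·√(4551.9/0.26229) = 0.5·√(17355) = 65.868 Hz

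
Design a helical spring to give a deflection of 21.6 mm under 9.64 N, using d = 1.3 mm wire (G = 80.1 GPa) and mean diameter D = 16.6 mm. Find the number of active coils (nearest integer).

Required rate k = F/δ = 9.64/21.6 = 0.4463 N/mm
N_a = Gd⁴/(8D³k) = (80.1×10³ × 1.3⁴)/(8 × 16.6³ × 0.4463)
    = 228774 / 16331.9 = 14.01 → 14 coils

14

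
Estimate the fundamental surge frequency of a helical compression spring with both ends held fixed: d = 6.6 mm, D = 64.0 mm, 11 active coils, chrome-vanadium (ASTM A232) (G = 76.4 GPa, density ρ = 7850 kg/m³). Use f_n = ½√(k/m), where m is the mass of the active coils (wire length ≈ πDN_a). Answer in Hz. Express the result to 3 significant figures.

51.4 Hz

k = Gd⁴/(8D³N_a) = (76.4×10³)(6.6⁴)/(8·64.0³·11) = 6.2841 N/mm = 6284.1 N/m
Wire length L = πDN_a = π·64.0·11 = 2211.7 mm
m = ρ·(πd²/4)·L = 7850 × 34.212×10⁻⁶ m² × 2.2117 m = 0.59398 kg
f_n = ½√(k/m) = 0.5·√(6284.1/0.59398) = 0.5·√(10580) = 51.429 Hz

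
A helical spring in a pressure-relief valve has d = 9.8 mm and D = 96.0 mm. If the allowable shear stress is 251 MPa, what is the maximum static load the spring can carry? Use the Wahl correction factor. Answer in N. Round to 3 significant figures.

842 N

C = D/d = 96.0/9.8 = 9.7959
K_W = (4C−1)/(4C−4) + 0.615/C = 38.184/35.184 + 0.0628 = 1.1480
τ_max = K·8FD/(πd³) → F_max = τ_allow·πd³/(8DK)
F_max = 251·π·9.8³/(8·96.0·1.1480) = 7.4217e+05/881.7 = 841.74 N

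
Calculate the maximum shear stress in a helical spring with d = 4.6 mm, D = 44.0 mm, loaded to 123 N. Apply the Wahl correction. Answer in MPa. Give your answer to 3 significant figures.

Spring index C = D/d = 44.0/4.6 = 9.5652
K_W = (4C−1)/(4C−4) + 0.615/C = 37.261/34.261 + 0.0643 = 1.1519
τ₀ = 8FD/(πd³) = 8·123·44.0/(π·4.6³) = 43296/305.79 = 141.59 MPa
τ_max = K·τ₀ = 1.1519 × 141.59 = 163.09 MPa

163 MPa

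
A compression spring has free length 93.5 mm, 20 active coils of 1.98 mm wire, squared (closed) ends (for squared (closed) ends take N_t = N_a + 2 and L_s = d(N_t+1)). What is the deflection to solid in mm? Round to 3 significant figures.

48.0 mm

N_t = 22; L_s = 1.98·23 = 45.54 mm
δ_solid = L₀ − L_s = 93.5 − 45.54 = 47.96 mm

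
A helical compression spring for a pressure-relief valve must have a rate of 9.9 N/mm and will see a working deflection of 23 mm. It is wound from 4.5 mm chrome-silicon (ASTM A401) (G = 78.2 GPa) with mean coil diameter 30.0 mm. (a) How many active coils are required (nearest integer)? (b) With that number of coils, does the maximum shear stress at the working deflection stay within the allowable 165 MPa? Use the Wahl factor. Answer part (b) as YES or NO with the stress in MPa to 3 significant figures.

(a) 15 coils; (b) NO, τ_max = 234 MPa

N_a = Gd⁴/(8D³k) = (78.2×10³)(4.5⁴)/(8·30.0³·9.9) = 15 → N_a = 15
Actual rate k = Gd⁴/(8D³·15) = 9.8972 N/mm
Working load F = kδ = 9.8972·23 = 227.64 N
C = 30.0/4.5 = 6.6667; K_W = (4C−1)/(4C−4)+0.615/C = 1.2246
τ_max = K_W·8FD/(πd³) = 1.2246·190.84 = 233.7 MPa
τ_max > 165 MPa → exceeds allowable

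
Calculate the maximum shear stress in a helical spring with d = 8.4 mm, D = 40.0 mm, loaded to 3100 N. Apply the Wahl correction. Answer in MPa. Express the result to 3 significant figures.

Spring index C = D/d = 40.0/8.4 = 4.7619
K_W = (4C−1)/(4C−4) + 0.615/C = 18.048/15.048 + 0.1291 = 1.3285
τ₀ = 8FD/(πd³) = 8·3100·40.0/(π·8.4³) = 992000/1862 = 532.75 MPa
τ_max = K·τ₀ = 1.3285 × 532.75 = 707.77 MPa

708 MPa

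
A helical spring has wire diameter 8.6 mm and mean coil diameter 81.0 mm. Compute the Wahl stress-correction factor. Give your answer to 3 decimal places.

1.154

C = D/d = 81.0/8.6 = 9.4186
K_W = (4C−1)/(4C−4) + 0.615/C = 36.674/33.674 + 0.0653 = 1.1544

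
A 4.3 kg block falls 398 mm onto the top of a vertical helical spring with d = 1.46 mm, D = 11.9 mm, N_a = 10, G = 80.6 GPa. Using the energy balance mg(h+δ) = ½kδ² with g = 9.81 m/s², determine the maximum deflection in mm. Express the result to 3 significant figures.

k = Gd⁴/(8D³N_a) = (80.6×10³)(1.46⁴)/(8·11.9³·10) = 2.7165 N/mm
W = mg = 4.3 × 9.81 = 42.183 N
½kδ² − Wδ − Wh = 0 → δ = (W + √(W² + 2kWh))/k
δ = (42.183 + √(1779.4 + 91215))/2.7165 = (42.183 + 304.95)/2.7165 = 127.79 mm

128 mm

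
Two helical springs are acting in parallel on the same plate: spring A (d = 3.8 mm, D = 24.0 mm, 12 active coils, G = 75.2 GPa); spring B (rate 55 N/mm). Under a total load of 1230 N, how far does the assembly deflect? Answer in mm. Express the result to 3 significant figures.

k_A = Gd⁴/(8D³N_a) = (75.2×10³)(3.8⁴)/(8·24.0³·12) = 11.815 N/mm
Parallel: k_eq = 11.815 + 55 = 66.815 N/mm
δ = F/k_eq = 1230/66.815 = 18.409 mm

18.4 mm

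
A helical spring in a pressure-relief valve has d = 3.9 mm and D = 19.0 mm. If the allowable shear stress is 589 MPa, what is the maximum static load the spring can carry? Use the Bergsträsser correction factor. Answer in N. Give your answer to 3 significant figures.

554 N

C = D/d = 19.0/3.9 = 4.8718
K_B = (4C+2)/(4C−3) = 21.487/16.487 = 1.3033
τ_max = K·8FD/(πd³) → F_max = τ_allow·πd³/(8DK)
F_max = 589·π·3.9³/(8·19.0·1.3033) = 1.0976e+05/198.1 = 554.09 N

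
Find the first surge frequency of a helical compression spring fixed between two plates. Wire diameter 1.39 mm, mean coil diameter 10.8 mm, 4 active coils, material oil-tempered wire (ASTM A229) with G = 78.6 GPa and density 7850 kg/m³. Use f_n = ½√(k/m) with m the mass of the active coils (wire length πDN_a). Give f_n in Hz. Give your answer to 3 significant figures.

1060 Hz

k = Gd⁴/(8D³N_a) = (78.6×10³)(1.39⁴)/(8·10.8³·4) = 7.2788 N/mm = 7278.8 N/m
Wire length L = πDN_a = π·10.8·4 = 135.72 mm
m = ρ·(πd²/4)·L = 7850 × 1.5175×10⁻⁶ m² × 0.13572 m = 0.0016167 kg
f_n = ½√(k/m) = 0.5·√(7278.8/0.0016167) = 0.5·√(4.5023e+06) = 1060.9 Hz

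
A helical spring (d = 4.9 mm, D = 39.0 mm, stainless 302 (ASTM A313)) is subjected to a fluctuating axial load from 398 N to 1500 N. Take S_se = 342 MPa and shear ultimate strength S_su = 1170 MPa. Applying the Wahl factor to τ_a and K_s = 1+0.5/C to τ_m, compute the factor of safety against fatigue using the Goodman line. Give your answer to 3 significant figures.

C = D/d = 39.0/4.9 = 7.9592; K_W = (4C−1)/(4C−4)+0.615/C = 1.1850; K_s = 1+0.5/C = 1.0628
F_a = (F_max−F_min)/2 = 551 N; F_m = (F_max+F_min)/2 = 949 N
τ_a = K_W·8F_aD/(πd³) = 1.1850 × 465.12 = 551.19 MPa
τ_m = K_s·8F_mD/(πd³) = 1.0628 × 801.09 = 851.42 MPa
Goodman: 1/n_f = τ_a/S_se + τ_m/S_su = 551.19/342 + 851.42/1170 = 1.61167 + 0.72771 = 2.3394
n_f = 1/2.3394 = 0.4275

0.427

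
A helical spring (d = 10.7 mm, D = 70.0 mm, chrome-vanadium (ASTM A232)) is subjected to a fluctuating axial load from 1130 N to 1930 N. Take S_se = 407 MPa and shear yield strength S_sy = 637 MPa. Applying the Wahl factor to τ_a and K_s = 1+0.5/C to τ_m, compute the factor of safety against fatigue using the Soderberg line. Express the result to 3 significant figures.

C = D/d = 70.0/10.7 = 6.5421; K_W = (4C−1)/(4C−4)+0.615/C = 1.2293; K_s = 1+0.5/C = 1.0764
F_a = (F_max−F_min)/2 = 400 N; F_m = (F_max+F_min)/2 = 1530 N
τ_a = K_W·8F_aD/(πd³) = 1.2293 × 58.203 = 71.551 MPa
τ_m = K_s·8F_mD/(πd³) = 1.0764 × 222.63 = 239.64 MPa
Soderberg: 1/n_f = τ_a/S_se + τ_m/S_sy = 71.551/407 + 239.64/637 = 0.17580 + 0.37620 = 0.55201
n_f = 1/0.55201 = 1.812

1.81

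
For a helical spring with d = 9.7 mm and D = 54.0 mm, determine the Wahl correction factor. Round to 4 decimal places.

1.2747

C = D/d = 54.0/9.7 = 5.5670
K_W = (4C−1)/(4C−4) + 0.615/C = 21.268/18.268 + 0.1105 = 1.2747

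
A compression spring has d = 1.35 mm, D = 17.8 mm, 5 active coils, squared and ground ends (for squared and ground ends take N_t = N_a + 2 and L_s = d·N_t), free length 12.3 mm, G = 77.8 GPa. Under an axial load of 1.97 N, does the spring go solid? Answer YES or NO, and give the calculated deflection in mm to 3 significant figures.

k = Gd⁴/(8D³N_a) = (77.8×10³)(1.35⁴)/(8·17.8³·5) = 1.1455 N/mm
N_t = 7; L_s = 1.35·7 = 9.45 mm; δ_solid = L₀ − L_s = 12.3 − 9.45 = 2.85 mm
δ = F/k = 1.97/1.1455 = 1.7198 mm
δ < δ_solid → spring does not go solid

NO, δ = 1.72 mm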